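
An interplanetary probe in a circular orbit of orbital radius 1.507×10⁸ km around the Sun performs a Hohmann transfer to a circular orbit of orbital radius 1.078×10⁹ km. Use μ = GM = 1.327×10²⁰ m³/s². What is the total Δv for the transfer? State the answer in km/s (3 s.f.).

Δv_total ≈ 15.2 km/s

r₁ = 1.507×10⁸ km = 1.507×10¹¹ m.
r₂ = 1.078×10⁹ km = 1.078×10¹² m.
Transfer ellipse a_t = (r₁ + r₂)/2 = 6.144×10¹¹ m.
At r₁: circular v_c1 = √(μ/r₁) = 29670 m/s; transfer-perihelion v_p = √[μ(2/r₁ − 1/a_t)] = 39310 m/s.
Δv₁ = v_p − v_c1 = 9634 m/s.
At r₂: circular v_c2 = √(μ/r₂) = 11090 m/s; transfer-aphelion v_a = √[μ(2/r₂ − 1/a_t)] = 5495 m/s.
Δv₂ = v_c2 − v_a = 5600 m/s.
Total Δv = Δv₁ + Δv₂ = 15230 m/s = 15.23 km/s.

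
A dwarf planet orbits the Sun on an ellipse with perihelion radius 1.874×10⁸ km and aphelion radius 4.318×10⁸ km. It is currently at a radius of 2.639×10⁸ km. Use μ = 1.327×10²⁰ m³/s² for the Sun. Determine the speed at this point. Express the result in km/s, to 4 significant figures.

Semi-major axis a = (r_p + r_a)/2 = 3.0960×10⁸ km = 3.096×10¹¹ m.
Vis-viva: v² = μ(2/r − 1/a) = 1.327×10²⁰ × (7.579×10⁻¹² − 3.230×10⁻¹²) = 5.771×10⁸ m²/s².
v = 24020 m/s = 24.02 km/s.

v ≈ 24.02 km/s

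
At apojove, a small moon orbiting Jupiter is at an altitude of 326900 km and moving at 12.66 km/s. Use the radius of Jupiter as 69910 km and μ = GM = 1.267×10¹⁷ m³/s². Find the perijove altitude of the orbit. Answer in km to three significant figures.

perijove altitude ≈ 63100 km

r_a = 69910 + 326900 = 3.9681×10⁵ km = 3.968×10⁸ m.
Specific energy ε = v²/2 − μ/r = -2.392×10⁸ J/kg, so a = −μ/(2ε) = 2.649×10⁸ m.
The apsides satisfy r_p + r_a = 2a, so the perijove radius is 2a − r_a = 1.330×10⁸ m = 1.3296×10⁵ km.
Perijove altitude = 1.3296×10⁵ − 69910 = 63054 km.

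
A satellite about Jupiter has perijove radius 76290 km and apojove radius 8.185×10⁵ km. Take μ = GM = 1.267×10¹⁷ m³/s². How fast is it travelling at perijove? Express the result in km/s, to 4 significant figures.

v ≈ 55.12 km/s

Semi-major axis a = (r_p + r_a)/2 = 4.4740×10⁵ km = 4.474×10⁸ m.
Vis-viva: v² = μ(2/r − 1/a) = 1.267×10¹⁷ × (2.622×10⁻⁸ − 2.235×10⁻⁹) = 3.038×10⁹ m²/s².
v = 55120 m/s = 55.12 km/s.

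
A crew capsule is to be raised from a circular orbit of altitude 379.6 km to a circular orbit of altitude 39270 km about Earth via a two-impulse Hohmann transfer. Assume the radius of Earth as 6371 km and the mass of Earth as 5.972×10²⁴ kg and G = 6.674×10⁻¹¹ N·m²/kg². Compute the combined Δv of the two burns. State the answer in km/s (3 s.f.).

μ = GM = 6.674×10⁻¹¹ × 5.972×10²⁴ = 3.986×10¹⁴ m³/s².
r₁ = 6371 + 379.6 = 6750.6 km = 6.7506×10⁶ m.
r₂ = 6371 + 39270 = 45641 km = 4.5641×10⁷ m.
Transfer ellipse a_t = (r₁ + r₂)/2 = 2.620×10⁷ m.
At r₁: circular v_c1 = √(μ/r₁) = 7684 m/s; transfer-perigee v_p = √[μ(2/r₁ − 1/a_t)] = 10140 m/s.
Δv₁ = v_p − v_c1 = 2459 m/s.
At r₂: circular v_c2 = √(μ/r₂) = 2955 m/s; transfer-apogee v_a = √[μ(2/r₂ − 1/a_t)] = 1500 m/s.
Δv₂ = v_c2 − v_a = 1455 m/s.
Total Δv = Δv₁ + Δv₂ = 3914 m/s = 3.914 km/s.

Δv_total ≈ 3.91 km/s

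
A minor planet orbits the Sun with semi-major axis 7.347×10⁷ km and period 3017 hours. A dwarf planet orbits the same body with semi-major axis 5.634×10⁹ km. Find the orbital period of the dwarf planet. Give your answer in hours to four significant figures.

Kepler's third law: T² ∝ a³, so T₂ = T₁ (a₂/a₁)^(3/2).
a₂/a₁ = 76.68, (a₂/a₁)^(3/2) = 671.5.
T₂ = 3017 × 671.5 = 2.026×10⁶ hours.

T₂ ≈ 2.026×10⁶ hours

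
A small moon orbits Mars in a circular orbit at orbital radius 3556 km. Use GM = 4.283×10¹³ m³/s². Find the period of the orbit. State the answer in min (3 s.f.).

r = 3556 km = 3.556×10⁶ m.
Kepler's third law: T = 2π√(r³/μ) = 2π√((3.556×10⁶)³ / 4.283×10¹³).
r³/μ = 1.050×10⁶ s², so T = 2π × 1.025×10³ = 6.438×10³ s.
Converting: 6.438×10³ s ÷ 60.00 = 107.3 min.

T ≈ 107 min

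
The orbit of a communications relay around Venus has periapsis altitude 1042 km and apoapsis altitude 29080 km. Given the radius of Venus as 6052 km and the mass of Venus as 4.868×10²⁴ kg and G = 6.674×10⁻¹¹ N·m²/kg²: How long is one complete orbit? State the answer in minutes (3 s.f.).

T ≈ 564 minutes

μ = GM = 6.674×10⁻¹¹ × 4.868×10²⁴ = 3.249×10¹⁴ m³/s².
r_p = 6052 + 1042 = 7094.0 km = 7.0940×10⁶ m.
r_a = 6052 + 29080 = 35132 km = 3.5132×10⁷ m.
Semi-major axis a = (r_p + r_a)/2 = (7094.0 + 35132)/2 = 21113 km = 2.111×10⁷ m.
By Kepler's third law T = 2π√(a³/μ) = 2π × 5.382×10³ = 3.382×10⁴ s.
= 563.6 minutes.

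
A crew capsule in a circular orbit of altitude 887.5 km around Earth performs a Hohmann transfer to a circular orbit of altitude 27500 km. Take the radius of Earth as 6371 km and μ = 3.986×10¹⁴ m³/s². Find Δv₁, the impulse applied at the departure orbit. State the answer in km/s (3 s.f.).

Δv ≈ 2.10 km/s

r₁ = 6371 + 887.5 = 7258.5 km = 7.2585×10⁶ m.
r₂ = 6371 + 27500 = 33871 km = 3.3871×10⁷ m.
Transfer ellipse a_t = (r₁ + r₂)/2 = 2.056×10⁷ m.
At r₁: circular v_c1 = √(μ/r₁) = 7410 m/s; transfer-perigee v_p = √[μ(2/r₁ − 1/a_t)] = 9510 m/s.
Δv₁ = v_p − v_c1 = 2100 m/s.
= 2.100 km/s.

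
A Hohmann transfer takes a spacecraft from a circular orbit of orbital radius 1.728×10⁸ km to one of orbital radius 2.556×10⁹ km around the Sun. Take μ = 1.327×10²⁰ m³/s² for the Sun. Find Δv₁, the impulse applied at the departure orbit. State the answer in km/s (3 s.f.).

r₁ = 1.728×10⁸ km = 1.728×10¹¹ m.
r₂ = 2.556×10⁹ km = 2.556×10¹² m.
Transfer ellipse a_t = (r₁ + r₂)/2 = 1.364×10¹² m.
At r₁: circular v_c1 = √(μ/r₁) = 27710 m/s; transfer-perihelion v_p = √[μ(2/r₁ − 1/a_t)] = 37930 m/s.
Δv₁ = v_p − v_c1 = 10220 m/s.
= 10.22 km/s.

Δv ≈ 10.2 km/s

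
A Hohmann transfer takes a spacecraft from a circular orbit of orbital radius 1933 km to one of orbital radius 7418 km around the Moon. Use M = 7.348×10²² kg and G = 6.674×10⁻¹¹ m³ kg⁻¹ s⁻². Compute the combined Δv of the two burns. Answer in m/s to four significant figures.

Δv_total ≈ 703.8 m/s

μ = GM = 6.674×10⁻¹¹ × 7.348×10²² = 4.904×10¹² m³/s².
r₁ = 1933 km = 1.933×10⁶ m.
r₂ = 7418 km = 7.418×10⁶ m.
Transfer ellipse a_t = (r₁ + r₂)/2 = 4.676×10⁶ m.
At r₁: circular v_c1 = √(μ/r₁) = 1593 m/s; transfer-perilune v_p = √[μ(2/r₁ − 1/a_t)] = 2006 m/s.
Δv₁ = v_p − v_c1 = 413.5 m/s.
At r₂: circular v_c2 = √(μ/r₂) = 813.1 m/s; transfer-apolune v_a = √[μ(2/r₂ − 1/a_t)] = 522.8 m/s.
Δv₂ = v_c2 − v_a = 290.3 m/s.
Total Δv = Δv₁ + Δv₂ = 703.8 m/s.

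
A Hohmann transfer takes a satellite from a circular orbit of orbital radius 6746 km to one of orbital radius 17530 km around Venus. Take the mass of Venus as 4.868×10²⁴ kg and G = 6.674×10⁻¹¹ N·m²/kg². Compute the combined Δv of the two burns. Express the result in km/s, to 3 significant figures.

Δv_total ≈ 2.50 km/s

μ = GM = 6.674×10⁻¹¹ × 4.868×10²⁴ = 3.249×10¹⁴ m³/s².
r₁ = 6746 km = 6.746×10⁶ m.
r₂ = 17530 km = 1.753×10⁷ m.
Transfer ellipse a_t = (r₁ + r₂)/2 = 1.214×10⁷ m.
At r₁: circular v_c1 = √(μ/r₁) = 6940 m/s; transfer-periapsis v_p = √[μ(2/r₁ − 1/a_t)] = 8340 m/s.
Δv₁ = v_p − v_c1 = 1400 m/s.
At r₂: circular v_c2 = √(μ/r₂) = 4305 m/s; transfer-apoapsis v_a = √[μ(2/r₂ − 1/a_t)] = 3209 m/s.
Δv₂ = v_c2 − v_a = 1096 m/s.
Total Δv = Δv₁ + Δv₂ = 2496 m/s = 2.496 km/s.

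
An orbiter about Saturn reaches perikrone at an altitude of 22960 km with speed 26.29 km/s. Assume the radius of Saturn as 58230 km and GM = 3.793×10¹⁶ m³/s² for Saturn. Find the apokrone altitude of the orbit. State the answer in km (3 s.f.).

r_p = 58230 + 22960 = 81190 km = 8.119×10⁷ m.
Specific energy ε = v²/2 − μ/r = -1.216×10⁸ J/kg, so a = −μ/(2ε) = 1.560×10⁸ m.
The apsides satisfy r_p + r_a = 2a, so the apokrone radius is 2a − r_p = 2.308×10⁸ m = 2.3075×10⁵ km.
Apokrone altitude = 2.3075×10⁵ − 58230 = 1.7252×10⁵ km.

apokrone altitude ≈ 1.73×10⁵ km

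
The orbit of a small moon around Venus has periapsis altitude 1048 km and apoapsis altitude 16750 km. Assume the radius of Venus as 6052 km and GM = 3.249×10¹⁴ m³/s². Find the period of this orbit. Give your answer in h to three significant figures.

r_p = 6052 + 1048 = 7100.0 km = 7.1000×10⁶ m.
r_a = 6052 + 16750 = 22802 km = 2.2802×10⁷ m.
Semi-major axis a = (r_p + r_a)/2 = (7100.0 + 22802)/2 = 14951 km = 1.495×10⁷ m.
By Kepler's third law T = 2π√(a³/μ) = 2π × 3.207×10³ = 2.015×10⁴ s.
= 5.598 h.

T ≈ 5.60 h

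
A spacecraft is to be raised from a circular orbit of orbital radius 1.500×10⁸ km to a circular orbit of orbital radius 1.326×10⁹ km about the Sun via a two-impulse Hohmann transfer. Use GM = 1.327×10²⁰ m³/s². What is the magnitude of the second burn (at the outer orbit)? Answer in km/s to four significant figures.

Δv ≈ 5.494 km/s

r₁ = 1.500×10⁸ km = 1.500×10¹¹ m.
r₂ = 1.326×10⁹ km = 1.326×10¹² m.
Transfer ellipse a_t = (r₁ + r₂)/2 = 7.380×10¹¹ m.
At r₁: circular v_c1 = √(μ/r₁) = 29740 m/s; transfer-perihelion v_p = √[μ(2/r₁ − 1/a_t)] = 39870 m/s.
At r₂: circular v_c2 = √(μ/r₂) = 10000 m/s; transfer-aphelion v_a = √[μ(2/r₂ − 1/a_t)] = 4510 m/s.
Δv₂ = v_c2 − v_a = 5494 m/s.
= 5.494 km/s.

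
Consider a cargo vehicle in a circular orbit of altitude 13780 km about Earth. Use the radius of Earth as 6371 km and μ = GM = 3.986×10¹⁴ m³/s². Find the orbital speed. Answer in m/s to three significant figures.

v ≈ 4450 m/s

r = 6371 + 13780 = 20151 km = 2.0151×10⁷ m.
For a circular orbit v = √(μ/r) = √(3.986×10¹⁴ / 2.015×10⁷) = √(1.978×10⁷) = 4448 m/s.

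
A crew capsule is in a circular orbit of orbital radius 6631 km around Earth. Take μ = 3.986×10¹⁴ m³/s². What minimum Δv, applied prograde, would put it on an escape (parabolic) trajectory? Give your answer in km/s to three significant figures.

Δv ≈ 3.21 km/s

r = 6631 km = 6.631×10⁶ m.
Circular speed v_c = √(μ/r) = 7753 m/s.
Escape speed v_esc = √(2μ/r) = √2 × v_c = 10960 m/s.
Δv = v_esc − v_c = 3211 m/s = 3.211 km/s.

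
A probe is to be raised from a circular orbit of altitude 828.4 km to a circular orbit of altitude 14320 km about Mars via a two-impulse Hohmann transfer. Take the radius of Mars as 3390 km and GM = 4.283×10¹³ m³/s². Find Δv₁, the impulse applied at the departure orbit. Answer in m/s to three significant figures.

Δv ≈ 863 m/s

r₁ = 3390 + 828.4 = 4218.4 km = 4.2184×10⁶ m.
r₂ = 3390 + 14320 = 17710 km = 1.7710×10⁷ m.
Transfer ellipse a_t = (r₁ + r₂)/2 = 1.096×10⁷ m.
At r₁: circular v_c1 = √(μ/r₁) = 3186 m/s; transfer-periapsis v_p = √[μ(2/r₁ − 1/a_t)] = 4050 m/s.
Δv₁ = v_p − v_c1 = 863.3 m/s.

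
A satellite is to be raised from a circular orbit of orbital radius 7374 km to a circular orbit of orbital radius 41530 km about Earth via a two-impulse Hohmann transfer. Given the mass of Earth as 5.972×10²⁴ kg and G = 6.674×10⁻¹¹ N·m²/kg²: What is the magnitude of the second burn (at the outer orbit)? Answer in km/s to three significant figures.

μ = GM = 6.674×10⁻¹¹ × 5.972×10²⁴ = 3.986×10¹⁴ m³/s².
r₁ = 7374 km = 7.374×10⁶ m.
r₂ = 41530 km = 4.153×10⁷ m.
Transfer ellipse a_t = (r₁ + r₂)/2 = 2.445×10⁷ m.
At r₁: circular v_c1 = √(μ/r₁) = 7352 m/s; transfer-perigee v_p = √[μ(2/r₁ − 1/a_t)] = 9581 m/s.
At r₂: circular v_c2 = √(μ/r₂) = 3098 m/s; transfer-apogee v_a = √[μ(2/r₂ − 1/a_t)] = 1701 m/s.
Δv₂ = v_c2 − v_a = 1397 m/s.
= 1.397 km/s.

Δv ≈ 1.40 km/s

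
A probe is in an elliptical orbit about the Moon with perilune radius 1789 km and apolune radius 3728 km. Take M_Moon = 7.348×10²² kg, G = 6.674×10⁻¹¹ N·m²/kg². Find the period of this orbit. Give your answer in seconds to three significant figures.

μ = GM = 6.674×10⁻¹¹ × 7.348×10²² = 4.904×10¹² m³/s².
Semi-major axis a = (r_p + r_a)/2 = (1789.0 + 3728.0)/2 = 2758.5 km = 2.758×10⁶ m.
By Kepler's third law T = 2π√(a³/μ) = 2π × 2.069×10³ = 1.300×10⁴ s.

T ≈ 13000 seconds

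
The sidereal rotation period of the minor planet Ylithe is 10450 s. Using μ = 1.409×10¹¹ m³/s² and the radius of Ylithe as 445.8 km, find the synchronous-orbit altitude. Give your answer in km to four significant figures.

A synchronous orbit has period T, so by Kepler's third law a = (μT²/4π²)^(1/3).
μT²/4π² = 1.409×10¹¹ × (1.045×10⁴)² / 39.48 = 3.897×10¹⁷ m³.
a = 7.305×10⁵ m = 730.46 km.
Altitude h = a − R = 730.46 − 445.8 = 284.66 km.

h_sync ≈ 284.7 km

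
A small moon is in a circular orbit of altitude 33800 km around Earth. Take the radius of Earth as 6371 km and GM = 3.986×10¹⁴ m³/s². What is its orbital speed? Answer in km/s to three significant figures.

r = 6371 + 33800 = 40171 km = 4.0171×10⁷ m.
For a circular orbit v = √(μ/r) = √(3.986×10¹⁴ / 4.017×10⁷) = √(9.923×10⁶) = 3150 m/s.
That is 3.150 km/s.

v ≈ 3.15 km/s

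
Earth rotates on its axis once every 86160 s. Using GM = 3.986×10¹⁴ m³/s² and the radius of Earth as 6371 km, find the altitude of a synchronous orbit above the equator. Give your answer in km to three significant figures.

A synchronous orbit has period T, so by Kepler's third law a = (μT²/4π²)^(1/3).
μT²/4π² = 3.986×10¹⁴ × (8.616×10⁴)² / 39.48 = 7.495×10²² m³.
a = 4.216×10⁷ m = 42163 km.
Altitude h = a − R = 42163 − 6371 = 35792 km.

h_sync ≈ 35800 km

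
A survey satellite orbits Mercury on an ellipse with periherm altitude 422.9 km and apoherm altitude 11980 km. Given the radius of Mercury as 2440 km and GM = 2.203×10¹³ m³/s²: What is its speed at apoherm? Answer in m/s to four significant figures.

v ≈ 711.4 m/s

r_p = 2440 + 422.9 = 2862.9 km = 2.8629×10⁶ m.
r_a = 2440 + 11980 = 14420 km = 1.4420×10⁷ m.
Semi-major axis a = (r_p + r_a)/2 = 8641.5 km = 8.641×10⁶ m.
Vis-viva: v² = μ(2/r − 1/a) = 2.203×10¹³ × (1.387×10⁻⁷ − 1.157×10⁻⁷) = 5.061×10⁵ m²/s².
v = 711.4 m/s.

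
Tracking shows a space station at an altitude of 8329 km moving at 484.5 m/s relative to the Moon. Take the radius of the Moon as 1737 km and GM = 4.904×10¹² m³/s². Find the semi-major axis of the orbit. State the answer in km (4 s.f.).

r = 1737 + 8329 = 10066 km = 1.007×10⁷ m.
Vis-viva rearranged: 1/a = 2/r − v²/μ = 1.987×10⁻⁷ − 4.787×10⁻⁸ = 1.508×10⁻⁷ m⁻¹.
a = 6.630×10⁶ m = 6630.4 km.

a ≈ 6630 km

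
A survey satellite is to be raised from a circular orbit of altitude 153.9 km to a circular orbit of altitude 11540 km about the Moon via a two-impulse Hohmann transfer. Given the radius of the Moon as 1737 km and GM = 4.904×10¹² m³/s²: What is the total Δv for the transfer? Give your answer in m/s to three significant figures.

r₁ = 1737 + 153.9 = 1890.9 km = 1.8909×10⁶ m.
r₂ = 1737 + 11540 = 13277 km = 1.3277×10⁷ m.
Transfer ellipse a_t = (r₁ + r₂)/2 = 7.584×10⁶ m.
At r₁: circular v_c1 = √(μ/r₁) = 1610 m/s; transfer-perilune v_p = √[μ(2/r₁ − 1/a_t)] = 2131 m/s.
Δv₁ = v_p − v_c1 = 520.4 m/s.
At r₂: circular v_c2 = √(μ/r₂) = 607.8 m/s; transfer-apolune v_a = √[μ(2/r₂ − 1/a_t)] = 303.5 m/s.
Δv₂ = v_c2 − v_a = 304.3 m/s.
Total Δv = Δv₁ + Δv₂ = 824.7 m/s.

Δv_total ≈ 825 m/s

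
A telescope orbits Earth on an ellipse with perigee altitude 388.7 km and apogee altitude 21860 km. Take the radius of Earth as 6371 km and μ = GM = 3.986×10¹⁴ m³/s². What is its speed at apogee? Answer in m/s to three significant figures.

r_p = 6371 + 388.7 = 6759.7 km = 6.7597×10⁶ m.
r_a = 6371 + 21860 = 28231 km = 2.8231×10⁷ m.
Semi-major axis a = (r_p + r_a)/2 = 17495 km = 1.750×10⁷ m.
Vis-viva: v² = μ(2/r − 1/a) = 3.986×10¹⁴ × (7.084×10⁻⁸ − 5.716×10⁻⁸) = 5.455×10⁶ m²/s².
v = 2336 m/s.

v ≈ 2340 m/s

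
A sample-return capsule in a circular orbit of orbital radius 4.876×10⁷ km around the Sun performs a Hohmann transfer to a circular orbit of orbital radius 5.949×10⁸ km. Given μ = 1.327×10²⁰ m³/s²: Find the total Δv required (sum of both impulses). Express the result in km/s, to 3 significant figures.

r₁ = 4.876×10⁷ km = 4.876×10¹⁰ m.
r₂ = 5.949×10⁸ km = 5.949×10¹¹ m.
Transfer ellipse a_t = (r₁ + r₂)/2 = 3.218×10¹¹ m.
At r₁: circular v_c1 = √(μ/r₁) = 52170 m/s; transfer-perihelion v_p = √[μ(2/r₁ − 1/a_t)] = 70930 m/s.
Δv₁ = v_p − v_c1 = 18760 m/s.
At r₂: circular v_c2 = √(μ/r₂) = 14940 m/s; transfer-aphelion v_a = √[μ(2/r₂ − 1/a_t)] = 5813 m/s.
Δv₂ = v_c2 − v_a = 9122 m/s.
Total Δv = Δv₁ + Δv₂ = 27880 m/s = 27.88 km/s.

Δv_total ≈ 27.9 km/s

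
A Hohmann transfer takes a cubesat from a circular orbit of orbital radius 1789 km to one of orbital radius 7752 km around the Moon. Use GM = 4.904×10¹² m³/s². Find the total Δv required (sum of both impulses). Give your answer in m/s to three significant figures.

r₁ = 1789 km = 1.789×10⁶ m.
r₂ = 7752 km = 7.752×10⁶ m.
Transfer ellipse a_t = (r₁ + r₂)/2 = 4.770×10⁶ m.
At r₁: circular v_c1 = √(μ/r₁) = 1656 m/s; transfer-perilune v_p = √[μ(2/r₁ − 1/a_t)] = 2111 m/s.
Δv₁ = v_p − v_c1 = 454.9 m/s.
At r₂: circular v_c2 = √(μ/r₂) = 795.4 m/s; transfer-apolune v_a = √[μ(2/r₂ − 1/a_t)] = 487.1 m/s.
Δv₂ = v_c2 − v_a = 308.3 m/s.
Total Δv = Δv₁ + Δv₂ = 763.2 m/s.

Δv_total ≈ 763 m/s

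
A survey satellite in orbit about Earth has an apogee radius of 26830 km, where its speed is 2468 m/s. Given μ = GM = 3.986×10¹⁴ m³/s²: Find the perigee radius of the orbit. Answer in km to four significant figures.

perigee radius ≈ 6918 km

r_a = 2.683×10⁷ m.
Specific energy ε = v²/2 − μ/r = -1.181×10⁷ J/kg, so a = −μ/(2ε) = 1.687×10⁷ m.
The apsides satisfy r_p + r_a = 2a, so the perigee radius is 2a − r_a = 6.918×10⁶ m = 6918.2 km.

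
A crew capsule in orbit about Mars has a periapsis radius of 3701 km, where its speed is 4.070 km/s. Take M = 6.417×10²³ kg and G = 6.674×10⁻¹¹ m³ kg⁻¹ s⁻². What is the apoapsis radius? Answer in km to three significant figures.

μ = GM = 6.674×10⁻¹¹ × 6.417×10²³ = 4.283×10¹³ m³/s².
r_p = 3.701×10⁶ m.
Specific energy ε = v²/2 − μ/r = -3.289×10⁶ J/kg, so a = −μ/(2ε) = 6.510×10⁶ m.
The apsides satisfy r_p + r_a = 2a, so the apoapsis radius is 2a − r_p = 9.319×10⁶ m = 9319.1 km.

apoapsis radius ≈ 9320 km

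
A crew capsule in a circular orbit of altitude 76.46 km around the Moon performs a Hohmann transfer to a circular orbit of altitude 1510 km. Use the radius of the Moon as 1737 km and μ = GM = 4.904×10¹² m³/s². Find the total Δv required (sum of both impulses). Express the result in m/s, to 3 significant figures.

Δv_total ≈ 407 m/s

r₁ = 1737 + 76.46 = 1813.5 km = 1.8135×10⁶ m.
r₂ = 1737 + 1510 = 3247.0 km = 3.2470×10⁶ m.
Transfer ellipse a_t = (r₁ + r₂)/2 = 2.530×10⁶ m.
At r₁: circular v_c1 = √(μ/r₁) = 1644 m/s; transfer-perilune v_p = √[μ(2/r₁ − 1/a_t)] = 1863 m/s.
Δv₁ = v_p − v_c1 = 218.4 m/s.
At r₂: circular v_c2 = √(μ/r₂) = 1229 m/s; transfer-apolune v_a = √[μ(2/r₂ − 1/a_t)] = 1040 m/s.
Δv₂ = v_c2 − v_a = 188.5 m/s.
Total Δv = Δv₁ + Δv₂ = 406.9 m/s.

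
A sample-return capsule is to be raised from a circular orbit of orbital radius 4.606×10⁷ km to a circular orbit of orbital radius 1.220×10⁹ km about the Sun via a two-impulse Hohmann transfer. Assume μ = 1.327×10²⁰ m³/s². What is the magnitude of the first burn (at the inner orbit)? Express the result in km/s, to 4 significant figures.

r₁ = 4.606×10⁷ km = 4.606×10¹⁰ m.
r₂ = 1.220×10⁹ km = 1.220×10¹² m.
Transfer ellipse a_t = (r₁ + r₂)/2 = 6.330×10¹¹ m.
At r₁: circular v_c1 = √(μ/r₁) = 53680 m/s; transfer-perihelion v_p = √[μ(2/r₁ − 1/a_t)] = 74510 m/s.
Δv₁ = v_p − v_c1 = 20840 m/s.
= 20.84 km/s.

Δv ≈ 20.84 km/s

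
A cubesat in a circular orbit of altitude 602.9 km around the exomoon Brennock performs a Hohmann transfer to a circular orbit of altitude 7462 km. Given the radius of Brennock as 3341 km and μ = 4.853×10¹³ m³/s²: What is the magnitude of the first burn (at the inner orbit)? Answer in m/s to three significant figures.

r₁ = 3341 + 602.9 = 3943.9 km = 3.9439×10⁶ m.
r₂ = 3341 + 7462 = 10803 km = 1.0803×10⁷ m.
Transfer ellipse a_t = (r₁ + r₂)/2 = 7.373×10⁶ m.
At r₁: circular v_c1 = √(μ/r₁) = 3508 m/s; transfer-periapsis v_p = √[μ(2/r₁ − 1/a_t)] = 4246 m/s.
Δv₁ = v_p − v_c1 = 738.1 m/s.

Δv ≈ 738 m/s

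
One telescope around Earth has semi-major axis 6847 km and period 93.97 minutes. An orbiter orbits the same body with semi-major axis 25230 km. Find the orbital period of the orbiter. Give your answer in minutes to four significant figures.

Kepler's third law: T² ∝ a³, so T₂ = T₁ (a₂/a₁)^(3/2).
a₂/a₁ = 3.685, (a₂/a₁)^(3/2) = 7.073.
T₂ = 93.97 × 7.073 = 664.7 minutes.

T₂ ≈ 664.7 minutes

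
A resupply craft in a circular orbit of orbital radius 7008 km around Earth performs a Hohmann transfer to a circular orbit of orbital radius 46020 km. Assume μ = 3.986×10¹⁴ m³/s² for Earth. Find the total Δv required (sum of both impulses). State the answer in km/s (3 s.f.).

r₁ = 7008 km = 7.008×10⁶ m.
r₂ = 46020 km = 4.602×10⁷ m.
Transfer ellipse a_t = (r₁ + r₂)/2 = 2.651×10⁷ m.
At r₁: circular v_c1 = √(μ/r₁) = 7542 m/s; transfer-perigee v_p = √[μ(2/r₁ − 1/a_t)] = 9936 m/s.
Δv₁ = v_p − v_c1 = 2394 m/s.
At r₂: circular v_c2 = √(μ/r₂) = 2943 m/s; transfer-apogee v_a = √[μ(2/r₂ − 1/a_t)] = 1513 m/s.
Δv₂ = v_c2 − v_a = 1430 m/s.
Total Δv = Δv₁ + Δv₂ = 3824 m/s = 3.824 km/s.

Δv_total ≈ 3.82 km/s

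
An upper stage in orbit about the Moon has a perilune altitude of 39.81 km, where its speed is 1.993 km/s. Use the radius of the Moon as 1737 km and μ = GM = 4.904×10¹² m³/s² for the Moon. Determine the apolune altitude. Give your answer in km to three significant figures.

r_p = 1737 + 39.81 = 1776.8 km = 1.777×10⁶ m.
Specific energy ε = v²/2 − μ/r = -7.740×10⁵ J/kg, so a = −μ/(2ε) = 3.168×10⁶ m.
The apsides satisfy r_p + r_a = 2a, so the apolune radius is 2a − r_p = 4.559×10⁶ m = 4559.3 km.
Apolune altitude = 4559.3 − 1737 = 2822.3 km.

apolune altitude ≈ 2820 km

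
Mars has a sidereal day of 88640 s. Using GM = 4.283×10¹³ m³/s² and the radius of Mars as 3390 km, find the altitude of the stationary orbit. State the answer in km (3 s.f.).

h_sync ≈ 17000 km

A synchronous orbit has period T, so by Kepler's third law a = (μT²/4π²)^(1/3).
μT²/4π² = 4.283×10¹³ × (8.864×10⁴)² / 39.48 = 8.524×10²¹ m³.
a = 2.043×10⁷ m = 20428 km.
Altitude h = a − R = 20428 − 3390 = 17038 km.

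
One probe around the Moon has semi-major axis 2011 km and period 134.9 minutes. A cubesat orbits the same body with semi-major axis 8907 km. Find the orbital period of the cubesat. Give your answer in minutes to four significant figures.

T₂ ≈ 1257 minutes

Kepler's third law: T² ∝ a³, so T₂ = T₁ (a₂/a₁)^(3/2).
a₂/a₁ = 4.429, (a₂/a₁)^(3/2) = 9.321.
T₂ = 134.9 × 9.321 = 1257 minutes.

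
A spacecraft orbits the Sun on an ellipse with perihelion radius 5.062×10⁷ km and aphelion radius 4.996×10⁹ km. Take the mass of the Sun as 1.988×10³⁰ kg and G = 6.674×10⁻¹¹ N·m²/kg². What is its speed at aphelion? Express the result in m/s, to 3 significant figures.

μ = GM = 6.674×10⁻¹¹ × 1.988×10³⁰ = 1.327×10²⁰ m³/s².
Semi-major axis a = (r_p + r_a)/2 = 2.5233×10⁹ km = 2.523×10¹² m.
Vis-viva: v² = μ(2/r − 1/a) = 1.327×10²⁰ × (4.003×10⁻¹³ − 3.963×10⁻¹³) = 5.328×10⁵ m²/s².
v = 729.9 m/s.

v ≈ 730 m/s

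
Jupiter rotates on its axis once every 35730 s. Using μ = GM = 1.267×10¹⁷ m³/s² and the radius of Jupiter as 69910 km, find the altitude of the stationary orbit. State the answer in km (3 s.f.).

h_sync ≈ 90100 km

A synchronous orbit has period T, so by Kepler's third law a = (μT²/4π²)^(1/3).
μT²/4π² = 1.267×10¹⁷ × (3.573×10⁴)² / 39.48 = 4.097×10²⁴ m³.
a = 1.600×10⁸ m = 1.6002×10⁵ km.
Altitude h = a − R = 1.6002×10⁵ − 69910 = 90105 km.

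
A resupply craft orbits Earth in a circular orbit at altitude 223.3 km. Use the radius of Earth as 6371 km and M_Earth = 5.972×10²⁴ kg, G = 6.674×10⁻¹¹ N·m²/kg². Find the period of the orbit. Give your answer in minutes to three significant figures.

μ = GM = 6.674×10⁻¹¹ × 5.972×10²⁴ = 3.986×10¹⁴ m³/s².
r = 6371 + 223.3 = 6594.3 km = 6.5943×10⁶ m.
Kepler's third law: T = 2π√(r³/μ) = 2π√((6.594×10⁶)³ / 3.986×10¹⁴).
r³/μ = 7.194×10⁵ s², so T = 2π × 8.482×10² = 5.329×10³ s.
Converting: 5.329×10³ s ÷ 60.00 = 88.82 minutes.

T ≈ 88.8 minutes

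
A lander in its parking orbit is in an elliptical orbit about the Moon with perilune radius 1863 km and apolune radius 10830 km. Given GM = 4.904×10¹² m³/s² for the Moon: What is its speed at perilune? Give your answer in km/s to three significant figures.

Semi-major axis a = (r_p + r_a)/2 = 6346.5 km = 6.346×10⁶ m.
Vis-viva: v² = μ(2/r − 1/a) = 4.904×10¹² × (1.074×10⁻⁶ − 1.576×10⁻⁷) = 4.492×10⁶ m²/s².
v = 2119 m/s = 2.119 km/s.

v ≈ 2.12 km/s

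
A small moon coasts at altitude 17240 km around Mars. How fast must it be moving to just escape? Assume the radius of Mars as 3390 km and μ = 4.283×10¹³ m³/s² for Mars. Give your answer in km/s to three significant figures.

r = 3390 + 17240 = 20630 km = 2.0630×10⁷ m.
Escape speed v_esc = √(2μ/r) = √(2 × 4.283×10¹³ / 2.063×10⁷) = √(4.152×10⁶) = 2038 m/s.
= 2.038 km/s.

v_esc ≈ 2.04 km/s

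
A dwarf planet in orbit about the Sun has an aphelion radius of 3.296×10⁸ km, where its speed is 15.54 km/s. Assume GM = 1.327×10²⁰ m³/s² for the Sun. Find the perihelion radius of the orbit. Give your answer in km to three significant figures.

perihelion radius ≈ 1.41×10⁸ km

r_a = 3.296×10¹¹ m.
Specific energy ε = v²/2 − μ/r = -2.819×10⁸ J/kg, so a = −μ/(2ε) = 2.354×10¹¹ m.
The apsides satisfy r_p + r_a = 2a, so the perihelion radius is 2a − r_a = 1.412×10¹¹ m = 1.4120×10⁸ km.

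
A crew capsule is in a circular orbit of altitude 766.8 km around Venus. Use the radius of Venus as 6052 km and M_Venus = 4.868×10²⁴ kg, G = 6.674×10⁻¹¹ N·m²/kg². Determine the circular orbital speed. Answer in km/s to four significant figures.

μ = GM = 6.674×10⁻¹¹ × 4.868×10²⁴ = 3.249×10¹⁴ m³/s².
r = 6052 + 766.8 = 6818.8 km = 6.8188×10⁶ m.
For a circular orbit v = √(μ/r) = √(3.249×10¹⁴ / 6.819×10⁶) = √(4.765×10⁷) = 6903 m/s.
That is 6.903 km/s.

v ≈ 6.903 km/s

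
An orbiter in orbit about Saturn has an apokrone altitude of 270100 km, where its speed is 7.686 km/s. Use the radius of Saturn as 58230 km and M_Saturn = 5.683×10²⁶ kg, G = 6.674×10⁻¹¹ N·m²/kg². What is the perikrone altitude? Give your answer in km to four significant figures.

perikrone altitude ≈ 54560 km

μ = GM = 6.674×10⁻¹¹ × 5.683×10²⁶ = 3.793×10¹⁶ m³/s².
r_a = 58230 + 270100 = 3.2833×10⁵ km = 3.283×10⁸ m.
Specific energy ε = v²/2 − μ/r = -8.598×10⁷ J/kg, so a = −μ/(2ε) = 2.206×10⁸ m.
The apsides satisfy r_p + r_a = 2a, so the perikrone radius is 2a − r_a = 1.128×10⁸ m = 1.1279×10⁵ km.
Perikrone altitude = 1.1279×10⁵ − 58230 = 54561 km.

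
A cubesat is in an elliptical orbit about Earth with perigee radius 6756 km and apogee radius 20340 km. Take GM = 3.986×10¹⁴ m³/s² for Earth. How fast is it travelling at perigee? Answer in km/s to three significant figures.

Semi-major axis a = (r_p + r_a)/2 = 13548 km = 1.355×10⁷ m.
Vis-viva: v² = μ(2/r − 1/a) = 3.986×10¹⁴ × (2.960×10⁻⁷ − 7.381×10⁻⁸) = 8.858×10⁷ m²/s².
v = 9412 m/s = 9.412 km/s.

v ≈ 9.41 km/s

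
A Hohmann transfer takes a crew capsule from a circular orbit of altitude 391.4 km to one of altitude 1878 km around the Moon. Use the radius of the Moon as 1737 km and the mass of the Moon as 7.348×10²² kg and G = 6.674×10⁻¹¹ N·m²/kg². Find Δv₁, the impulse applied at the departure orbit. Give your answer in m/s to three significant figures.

μ = GM = 6.674×10⁻¹¹ × 7.348×10²² = 4.904×10¹² m³/s².
r₁ = 1737 + 391.4 = 2128.4 km = 2.1284×10⁶ m.
r₂ = 1737 + 1878 = 3615.0 km = 3.6150×10⁶ m.
Transfer ellipse a_t = (r₁ + r₂)/2 = 2.872×10⁶ m.
At r₁: circular v_c1 = √(μ/r₁) = 1518 m/s; transfer-perilune v_p = √[μ(2/r₁ − 1/a_t)] = 1703 m/s.
Δv₁ = v_p − v_c1 = 185.2 m/s.

Δv ≈ 185 m/s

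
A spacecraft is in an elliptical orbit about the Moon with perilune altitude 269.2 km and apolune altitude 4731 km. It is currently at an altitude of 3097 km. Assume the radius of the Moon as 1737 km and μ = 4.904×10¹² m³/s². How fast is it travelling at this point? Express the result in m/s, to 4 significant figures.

r_p = 1737 + 269.2 = 2006.2 km = 2.0062×10⁶ m.
r_a = 1737 + 4731 = 6468.0 km = 6.4680×10⁶ m.
r = 1737 + 3097 = 4834.0 km = 4.834×10⁶ m.
Semi-major axis a = (r_p + r_a)/2 = 4237.1 km = 4.237×10⁶ m.
Vis-viva: v² = μ(2/r − 1/a) = 4.904×10¹² × (4.137×10⁻⁷ − 2.360×10⁻⁷) = 8.716×10⁵ m²/s².
v = 933.6 m/s.

v ≈ 933.6 m/s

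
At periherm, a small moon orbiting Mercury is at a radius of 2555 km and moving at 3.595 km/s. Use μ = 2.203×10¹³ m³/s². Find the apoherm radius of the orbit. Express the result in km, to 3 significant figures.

apoherm radius ≈ 7640 km

r_p = 2.555×10⁶ m.
Specific energy ε = v²/2 − μ/r = -2.160×10⁶ J/kg, so a = −μ/(2ε) = 5.099×10⁶ m.
The apsides satisfy r_p + r_a = 2a, so the apoherm radius is 2a − r_p = 7.643×10⁶ m = 7642.7 km.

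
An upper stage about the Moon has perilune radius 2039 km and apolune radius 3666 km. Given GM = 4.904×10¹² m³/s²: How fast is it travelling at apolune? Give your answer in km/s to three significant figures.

Semi-major axis a = (r_p + r_a)/2 = 2852.5 km = 2.852×10⁶ m.
Vis-viva: v² = μ(2/r − 1/a) = 4.904×10¹² × (5.456×10⁻⁷ − 3.506×10⁻⁷) = 9.562×10⁵ m²/s².
v = 977.9 m/s = 0.9779 km/s.

v ≈ 0.978 km/s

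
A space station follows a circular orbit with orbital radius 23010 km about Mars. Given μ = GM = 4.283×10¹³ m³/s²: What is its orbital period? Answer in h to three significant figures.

T ≈ 29.4 h

r = 23010 km = 2.301×10⁷ m.
Kepler's third law: T = 2π√(r³/μ) = 2π√((2.301×10⁷)³ / 4.283×10¹³).
r³/μ = 2.844×10⁸ s², so T = 2π × 1.687×10⁴ = 1.060×10⁵ s.
Converting: 1.060×10⁵ s ÷ 3600 = 29.44 h.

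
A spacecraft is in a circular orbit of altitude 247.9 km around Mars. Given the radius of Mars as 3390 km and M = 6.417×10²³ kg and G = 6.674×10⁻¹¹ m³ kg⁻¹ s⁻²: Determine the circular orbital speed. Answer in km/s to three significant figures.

μ = GM = 6.674×10⁻¹¹ × 6.417×10²³ = 4.283×10¹³ m³/s².
r = 3390 + 247.9 = 3637.9 km = 3.6379×10⁶ m.
For a circular orbit v = √(μ/r) = √(4.283×10¹³ / 3.638×10⁶) = √(1.177×10⁷) = 3431 m/s.
That is 3.431 km/s.

v ≈ 3.43 km/s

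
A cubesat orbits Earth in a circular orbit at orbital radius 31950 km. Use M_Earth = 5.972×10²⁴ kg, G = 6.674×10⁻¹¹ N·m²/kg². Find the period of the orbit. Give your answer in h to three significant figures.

T ≈ 15.8 h

μ = GM = 6.674×10⁻¹¹ × 5.972×10²⁴ = 3.986×10¹⁴ m³/s².
r = 31950 km = 3.195×10⁷ m.
Kepler's third law: T = 2π√(r³/μ) = 2π√((3.195×10⁷)³ / 3.986×10¹⁴).
r³/μ = 8.183×10⁷ s², so T = 2π × 9.046×10³ = 5.684×10⁴ s.
Converting: 5.684×10⁴ s ÷ 3600 = 15.79 h.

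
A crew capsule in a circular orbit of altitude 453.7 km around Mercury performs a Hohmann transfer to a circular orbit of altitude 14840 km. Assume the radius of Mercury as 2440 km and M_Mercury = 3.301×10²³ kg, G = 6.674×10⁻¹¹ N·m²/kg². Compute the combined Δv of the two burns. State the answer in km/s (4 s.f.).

μ = GM = 6.674×10⁻¹¹ × 3.301×10²³ = 2.203×10¹³ m³/s².
r₁ = 2440 + 453.7 = 2893.7 km = 2.8937×10⁶ m.
r₂ = 2440 + 14840 = 17280 km = 1.7280×10⁷ m.
Transfer ellipse a_t = (r₁ + r₂)/2 = 1.009×10⁷ m.
At r₁: circular v_c1 = √(μ/r₁) = 2759 m/s; transfer-periherm v_p = √[μ(2/r₁ − 1/a_t)] = 3611 m/s.
Δv₁ = v_p − v_c1 = 852.2 m/s.
At r₂: circular v_c2 = √(μ/r₂) = 1129 m/s; transfer-apoherm v_a = √[μ(2/r₂ − 1/a_t)] = 604.8 m/s.
Δv₂ = v_c2 − v_a = 524.4 m/s.
Total Δv = Δv₁ + Δv₂ = 1377 m/s = 1.377 km/s.

Δv_total ≈ 1.377 km/s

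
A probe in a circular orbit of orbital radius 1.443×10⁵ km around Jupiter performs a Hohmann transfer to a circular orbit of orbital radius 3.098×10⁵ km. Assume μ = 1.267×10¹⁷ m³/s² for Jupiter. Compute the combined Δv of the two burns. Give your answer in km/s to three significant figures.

Δv_total ≈ 9.08 km/s

r₁ = 1.443×10⁵ km = 1.443×10⁸ m.
r₂ = 3.098×10⁵ km = 3.098×10⁸ m.
Transfer ellipse a_t = (r₁ + r₂)/2 = 2.270×10⁸ m.
At r₁: circular v_c1 = √(μ/r₁) = 29630 m/s; transfer-perijove v_p = √[μ(2/r₁ − 1/a_t)] = 34610 m/s.
Δv₁ = v_p − v_c1 = 4981 m/s.
At r₂: circular v_c2 = √(μ/r₂) = 20220 m/s; transfer-apojove v_a = √[μ(2/r₂ − 1/a_t)] = 16120 m/s.
Δv₂ = v_c2 − v_a = 4101 m/s.
Total Δv = Δv₁ + Δv₂ = 9082 m/s = 9.082 km/s.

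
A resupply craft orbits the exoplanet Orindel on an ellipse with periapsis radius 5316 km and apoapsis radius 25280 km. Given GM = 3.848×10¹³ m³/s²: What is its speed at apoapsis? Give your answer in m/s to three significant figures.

v ≈ 727 m/s

Semi-major axis a = (r_p + r_a)/2 = 15298 km = 1.530×10⁷ m.
Vis-viva: v² = μ(2/r − 1/a) = 3.848×10¹³ × (7.911×10⁻⁸ − 6.537×10⁻⁸) = 5.289×10⁵ m²/s².
v = 727.3 m/s.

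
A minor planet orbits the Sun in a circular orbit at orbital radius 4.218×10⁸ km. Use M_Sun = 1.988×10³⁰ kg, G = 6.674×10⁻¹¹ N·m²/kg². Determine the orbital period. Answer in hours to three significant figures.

T ≈ 41500 hours

μ = GM = 6.674×10⁻¹¹ × 1.988×10³⁰ = 1.327×10²⁰ m³/s².
r = 4.218×10⁸ km = 4.218×10¹¹ m.
Kepler's third law: T = 2π√(r³/μ) = 2π√((4.218×10¹¹)³ / 1.327×10²⁰).
r³/μ = 5.656×10¹⁴ s², so T = 2π × 2.378×10⁷ = 1.494×10⁸ s.
Converting: 1.494×10⁸ s ÷ 3600 = 41510 hours.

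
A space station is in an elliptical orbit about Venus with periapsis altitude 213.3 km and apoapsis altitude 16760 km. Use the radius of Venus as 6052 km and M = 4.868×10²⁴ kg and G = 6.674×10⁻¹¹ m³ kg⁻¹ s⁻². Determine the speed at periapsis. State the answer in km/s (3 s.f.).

μ = GM = 6.674×10⁻¹¹ × 4.868×10²⁴ = 3.249×10¹⁴ m³/s².
r_p = 6052 + 213.3 = 6265.3 km = 6.2653×10⁶ m.
r_a = 6052 + 16760 = 22812 km = 2.2812×10⁷ m.
Semi-major axis a = (r_p + r_a)/2 = 14539 km = 1.454×10⁷ m.
Vis-viva: v² = μ(2/r − 1/a) = 3.249×10¹⁴ × (3.192×10⁻⁷ − 6.878×10⁻⁸) = 8.136×10⁷ m²/s².
v = 9020 m/s = 9.020 km/s.

v ≈ 9.02 km/s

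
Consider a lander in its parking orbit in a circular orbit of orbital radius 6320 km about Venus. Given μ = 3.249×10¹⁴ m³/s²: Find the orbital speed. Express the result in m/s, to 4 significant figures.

v ≈ 7170 m/s

r = 6320 km = 6.320×10⁶ m.
For a circular orbit v = √(μ/r) = √(3.249×10¹⁴ / 6.320×10⁶) = √(5.141×10⁷) = 7170 m/s.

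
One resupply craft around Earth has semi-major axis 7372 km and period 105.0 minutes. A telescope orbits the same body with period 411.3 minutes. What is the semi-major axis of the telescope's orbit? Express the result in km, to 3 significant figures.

a₂ ≈ 18300 km

Kepler's third law: a³ ∝ T², so a₂ = a₁ (T₂/T₁)^(2/3).
T₂/T₁ = 3.917, (T₂/T₁)^(2/3) = 2.485.
a₂ = 7372 × 2.485 = 18320 km.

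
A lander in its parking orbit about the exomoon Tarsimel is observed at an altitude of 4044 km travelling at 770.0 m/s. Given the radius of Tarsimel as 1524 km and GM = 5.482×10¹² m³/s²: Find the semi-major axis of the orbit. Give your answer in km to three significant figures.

r = 1524 + 4044 = 5568.0 km = 5.568×10⁶ m.
Specific orbital energy ε = v²/2 − μ/r = (770.0)²/2 − 5.482×10¹²/5.568×10⁶ = -6.881×10⁵ J/kg.
Since ε = −μ/(2a), a = −μ/(2ε) = 3.983×10⁶ m = 3983.4 km.

a ≈ 3980 km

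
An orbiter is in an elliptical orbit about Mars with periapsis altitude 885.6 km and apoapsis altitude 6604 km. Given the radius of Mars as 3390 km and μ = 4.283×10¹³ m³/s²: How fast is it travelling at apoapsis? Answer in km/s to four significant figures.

v ≈ 1.603 km/s

r_p = 3390 + 885.6 = 4275.6 km = 4.2756×10⁶ m.
r_a = 3390 + 6604 = 9994.0 km = 9.9940×10⁶ m.
Semi-major axis a = (r_p + r_a)/2 = 7134.8 km = 7.135×10⁶ m.
Vis-viva: v² = μ(2/r − 1/a) = 4.283×10¹³ × (2.001×10⁻⁷ − 1.402×10⁻⁷) = 2.568×10⁶ m²/s².
v = 1603 m/s = 1.603 km/s.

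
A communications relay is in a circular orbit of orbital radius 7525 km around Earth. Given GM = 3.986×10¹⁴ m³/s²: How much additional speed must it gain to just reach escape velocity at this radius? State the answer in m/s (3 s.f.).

r = 7525 km = 7.525×10⁶ m.
Circular speed v_c = √(μ/r) = 7278 m/s.
Escape speed v_esc = √(2μ/r) = √2 × v_c = 10290 m/s.
Δv = v_esc − v_c = 3015 m/s.

Δv ≈ 3010 m/s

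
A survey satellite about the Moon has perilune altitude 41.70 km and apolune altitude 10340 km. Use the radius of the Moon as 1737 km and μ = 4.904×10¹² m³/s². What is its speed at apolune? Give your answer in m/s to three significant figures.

v ≈ 323 m/s

r_p = 1737 + 41.70 = 1778.7 km = 1.7787×10⁶ m.
r_a = 1737 + 10340 = 12077 km = 1.2077×10⁷ m.
Semi-major axis a = (r_p + r_a)/2 = 6927.9 km = 6.928×10⁶ m.
Vis-viva: v² = μ(2/r − 1/a) = 4.904×10¹² × (1.656×10⁻⁷ − 1.443×10⁻⁷) = 1.043×10⁵ m²/s².
v = 322.9 m/s.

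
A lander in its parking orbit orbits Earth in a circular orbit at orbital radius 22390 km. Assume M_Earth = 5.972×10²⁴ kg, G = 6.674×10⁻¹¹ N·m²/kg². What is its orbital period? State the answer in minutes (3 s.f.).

μ = GM = 6.674×10⁻¹¹ × 5.972×10²⁴ = 3.986×10¹⁴ m³/s².
r = 22390 km = 2.239×10⁷ m.
Kepler's third law: T = 2π√(r³/μ) = 2π√((2.239×10⁷)³ / 3.986×10¹⁴).
r³/μ = 2.816×10⁷ s², so T = 2π × 5.307×10³ = 3.334×10⁴ s.
Converting: 3.334×10⁴ s ÷ 60.00 = 555.7 minutes.

T ≈ 556 minutes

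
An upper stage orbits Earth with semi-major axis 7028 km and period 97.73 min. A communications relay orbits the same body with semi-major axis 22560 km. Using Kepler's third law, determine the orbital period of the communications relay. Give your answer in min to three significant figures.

T₂ ≈ 562 min

Kepler's third law: T² ∝ a³, so T₂ = T₁ (a₂/a₁)^(3/2).
a₂/a₁ = 3.210, (a₂/a₁)^(3/2) = 5.751.
T₂ = 97.73 × 5.751 = 562.1 min.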